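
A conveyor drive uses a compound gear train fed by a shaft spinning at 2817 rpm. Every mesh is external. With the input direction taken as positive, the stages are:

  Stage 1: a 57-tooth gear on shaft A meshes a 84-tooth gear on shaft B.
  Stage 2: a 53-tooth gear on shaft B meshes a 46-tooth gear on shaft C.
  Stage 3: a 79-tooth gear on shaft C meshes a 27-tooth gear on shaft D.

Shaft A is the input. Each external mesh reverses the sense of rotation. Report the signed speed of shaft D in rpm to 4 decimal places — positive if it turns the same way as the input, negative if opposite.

Stage 1 [57T→84T]: ω = 2817.0000×57/84 = 1911.5357 rpm, dir flips to −; running = −1911.5357
Stage 2 [53T→46T]: ω = 1911.5357×53/46 = 2202.4216 rpm, dir flips to +; running = +2202.4216
Stage 3 [79T→27T]: ω = 2202.4216×79/27 = 6444.1224 rpm, dir flips to −; running = −6444.1224

-6444.1224 rpm (opposite to input, |ω| = 6444.1224 rpm)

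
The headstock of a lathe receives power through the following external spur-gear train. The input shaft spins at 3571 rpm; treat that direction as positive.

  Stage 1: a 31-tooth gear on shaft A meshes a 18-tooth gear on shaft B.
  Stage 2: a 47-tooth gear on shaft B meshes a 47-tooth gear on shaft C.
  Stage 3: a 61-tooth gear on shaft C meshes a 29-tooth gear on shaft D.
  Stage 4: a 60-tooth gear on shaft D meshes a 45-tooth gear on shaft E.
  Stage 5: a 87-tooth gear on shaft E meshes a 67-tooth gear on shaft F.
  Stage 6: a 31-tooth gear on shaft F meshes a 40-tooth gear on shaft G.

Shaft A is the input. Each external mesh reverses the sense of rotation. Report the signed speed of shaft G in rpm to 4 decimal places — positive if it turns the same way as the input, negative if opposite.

Stage 1 [31T→18T]: ω = 3571.0000×31/18 = 6150.0556 rpm, dir flips to −; running = −6150.0556
Stage 2 [47T→47T]: ω = 6150.0556×47/47 = 6150.0556 rpm, dir flips to +; running = +6150.0556
Stage 3 [61T→29T]: ω = 6150.0556×61/29 = 12936.3238 rpm, dir flips to −; running = −12936.3238
Stage 4 [60T→45T]: ω = 12936.3238×60/45 = 17248.4317 rpm, dir flips to +; running = +17248.4317
Stage 5 [87T→67T]: ω = 17248.4317×87/67 = 22397.2172 rpm, dir flips to −; running = −22397.2172
Stage 6 [31T→40T]: ω = 22397.2172×31/40 = 17357.8434 rpm, dir flips to +; running = +17357.8434

+17357.8434 rpm (same as input, |ω| = 17357.8434 rpm)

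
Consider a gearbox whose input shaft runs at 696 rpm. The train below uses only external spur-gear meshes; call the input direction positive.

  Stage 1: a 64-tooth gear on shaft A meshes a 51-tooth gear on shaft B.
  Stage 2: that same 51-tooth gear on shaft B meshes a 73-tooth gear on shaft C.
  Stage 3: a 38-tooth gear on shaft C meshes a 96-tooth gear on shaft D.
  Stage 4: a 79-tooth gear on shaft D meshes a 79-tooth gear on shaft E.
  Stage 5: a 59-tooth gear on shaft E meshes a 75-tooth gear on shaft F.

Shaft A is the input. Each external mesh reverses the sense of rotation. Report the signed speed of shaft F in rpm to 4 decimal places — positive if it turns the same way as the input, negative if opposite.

-190.0069 rpm (opposite to input, |ω| = 190.0069 rpm)

Stage 1 [64T→51T]: ω = 696.0000×64/51 = 873.4118 rpm, dir flips to −; running = −873.4118
Stage 2 [51T→73T]: ω = 873.4118×51/73 = 610.1918 rpm, dir flips to +; running = +610.1918
Stage 3 [38T→96T]: ω = 610.1918×38/96 = 241.5342 rpm, dir flips to −; running = −241.5342
Stage 4 [79T→79T]: ω = 241.5342×79/79 = 241.5342 rpm, dir flips to +; running = +241.5342
Stage 5 [59T→75T]: ω = 241.5342×59/75 = 190.0069 rpm, dir flips to −; running = −190.0069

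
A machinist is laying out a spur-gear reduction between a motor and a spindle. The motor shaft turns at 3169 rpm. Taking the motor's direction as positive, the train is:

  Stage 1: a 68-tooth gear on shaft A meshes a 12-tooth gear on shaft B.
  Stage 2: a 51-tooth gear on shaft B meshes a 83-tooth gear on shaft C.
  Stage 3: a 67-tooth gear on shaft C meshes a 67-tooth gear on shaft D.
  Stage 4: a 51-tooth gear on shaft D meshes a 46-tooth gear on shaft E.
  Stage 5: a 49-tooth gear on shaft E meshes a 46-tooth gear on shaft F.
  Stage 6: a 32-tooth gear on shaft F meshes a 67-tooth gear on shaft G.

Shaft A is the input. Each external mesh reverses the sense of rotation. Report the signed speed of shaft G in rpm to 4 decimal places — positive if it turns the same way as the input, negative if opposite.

Stage 1 [68T→12T]: ω = 3169.0000×68/12 = 17957.6667 rpm, dir flips to −; running = −17957.6667
Stage 2 [51T→83T]: ω = 17957.6667×51/83 = 11034.2289 rpm, dir flips to +; running = +11034.2289
Stage 3 [67T→67T]: ω = 11034.2289×67/67 = 11034.2289 rpm, dir flips to −; running = −11034.2289
Stage 4 [51T→46T]: ω = 11034.2289×51/46 = 12233.6016 rpm, dir flips to +; running = +12233.6016
Stage 5 [49T→46T]: ω = 12233.6016×49/46 = 13031.4452 rpm, dir flips to −; running = −13031.4452
Stage 6 [32T→67T]: ω = 13031.4452×32/67 = 6223.9738 rpm, dir flips to +; running = +6223.9738

+6223.9738 rpm (same as input, |ω| = 6223.9738 rpm)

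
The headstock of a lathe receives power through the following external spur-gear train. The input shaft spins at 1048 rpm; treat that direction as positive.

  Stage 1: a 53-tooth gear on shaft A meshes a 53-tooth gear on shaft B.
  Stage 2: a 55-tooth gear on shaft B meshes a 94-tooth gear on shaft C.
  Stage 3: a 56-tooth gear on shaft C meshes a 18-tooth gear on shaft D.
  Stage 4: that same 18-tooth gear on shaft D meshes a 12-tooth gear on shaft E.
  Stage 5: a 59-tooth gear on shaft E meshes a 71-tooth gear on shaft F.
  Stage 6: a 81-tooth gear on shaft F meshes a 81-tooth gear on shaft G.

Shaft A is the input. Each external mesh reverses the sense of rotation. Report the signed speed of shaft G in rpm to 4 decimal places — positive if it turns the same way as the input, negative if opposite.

+2377.9163 rpm (same as input, |ω| = 2377.9163 rpm)

Stage 1 [53T→53T]: ω = 1048.0000×53/53 = 1048.0000 rpm, dir flips to −; running = −1048.0000
Stage 2 [55T→94T]: ω = 1048.0000×55/94 = 613.1915 rpm, dir flips to +; running = +613.1915
Stage 3 [56T→18T]: ω = 613.1915×56/18 = 1907.7069 rpm, dir flips to −; running = −1907.7069
Stage 4 [18T→12T]: ω = 1907.7069×18/12 = 2861.5603 rpm, dir flips to +; running = +2861.5603
Stage 5 [59T→71T]: ω = 2861.5603×59/71 = 2377.9163 rpm, dir flips to −; running = −2377.9163
Stage 6 [81T→81T]: ω = 2377.9163×81/81 = 2377.9163 rpm, dir flips to +; running = +2377.9163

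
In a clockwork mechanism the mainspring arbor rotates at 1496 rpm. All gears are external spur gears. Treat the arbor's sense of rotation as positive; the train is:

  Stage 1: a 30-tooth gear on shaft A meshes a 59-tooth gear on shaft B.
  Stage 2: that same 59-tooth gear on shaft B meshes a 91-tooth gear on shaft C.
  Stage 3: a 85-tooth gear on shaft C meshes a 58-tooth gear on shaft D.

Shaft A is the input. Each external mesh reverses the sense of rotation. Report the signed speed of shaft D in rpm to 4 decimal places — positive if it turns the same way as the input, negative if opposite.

-722.7738 rpm (opposite to input, |ω| = 722.7738 rpm)

Stage 1 [30T→59T]: ω = 1496.0000×30/59 = 760.6780 rpm, dir flips to −; running = −760.6780
Stage 2 [59T→91T]: ω = 760.6780×59/91 = 493.1868 rpm, dir flips to +; running = +493.1868
Stage 3 [85T→58T]: ω = 493.1868×85/58 = 722.7738 rpm, dir flips to −; running = −722.7738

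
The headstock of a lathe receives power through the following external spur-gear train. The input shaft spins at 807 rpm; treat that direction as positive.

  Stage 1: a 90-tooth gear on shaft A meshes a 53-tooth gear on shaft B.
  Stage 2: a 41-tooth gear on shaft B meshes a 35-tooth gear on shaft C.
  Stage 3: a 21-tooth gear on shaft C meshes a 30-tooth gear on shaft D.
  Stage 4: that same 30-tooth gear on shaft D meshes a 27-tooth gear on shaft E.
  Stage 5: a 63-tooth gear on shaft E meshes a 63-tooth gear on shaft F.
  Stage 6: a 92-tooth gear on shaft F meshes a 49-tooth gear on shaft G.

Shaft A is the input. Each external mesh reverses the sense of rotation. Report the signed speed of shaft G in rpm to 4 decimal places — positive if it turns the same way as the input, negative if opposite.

+2344.2464 rpm (same as input, |ω| = 2344.2464 rpm)

Stage 1 [90T→53T]: ω = 807.0000×90/53 = 1370.3774 rpm, dir flips to −; running = −1370.3774
Stage 2 [41T→35T]: ω = 1370.3774×41/35 = 1605.2992 rpm, dir flips to +; running = +1605.2992
Stage 3 [21T→30T]: ω = 1605.2992×21/30 = 1123.7094 rpm, dir flips to −; running = −1123.7094
Stage 4 [30T→27T]: ω = 1123.7094×30/27 = 1248.5660 rpm, dir flips to +; running = +1248.5660
Stage 5 [63T→63T]: ω = 1248.5660×63/63 = 1248.5660 rpm, dir flips to −; running = −1248.5660
Stage 6 [92T→49T]: ω = 1248.5660×92/49 = 2344.2464 rpm, dir flips to +; running = +2344.2464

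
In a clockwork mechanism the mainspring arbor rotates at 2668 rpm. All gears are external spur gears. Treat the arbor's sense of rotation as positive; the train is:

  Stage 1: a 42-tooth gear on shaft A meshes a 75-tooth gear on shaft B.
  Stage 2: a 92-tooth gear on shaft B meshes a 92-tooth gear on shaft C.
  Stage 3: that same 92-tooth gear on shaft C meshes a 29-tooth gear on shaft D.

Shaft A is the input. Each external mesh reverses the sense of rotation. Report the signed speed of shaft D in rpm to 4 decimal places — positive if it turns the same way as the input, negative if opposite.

-4739.8400 rpm (opposite to input, |ω| = 4739.8400 rpm)

Stage 1 [42T→75T]: ω = 2668.0000×42/75 = 1494.0800 rpm, dir flips to −; running = −1494.0800
Stage 2 [92T→92T]: ω = 1494.0800×92/92 = 1494.0800 rpm, dir flips to +; running = +1494.0800
Stage 3 [92T→29T]: ω = 1494.0800×92/29 = 4739.8400 rpm, dir flips to −; running = −4739.8400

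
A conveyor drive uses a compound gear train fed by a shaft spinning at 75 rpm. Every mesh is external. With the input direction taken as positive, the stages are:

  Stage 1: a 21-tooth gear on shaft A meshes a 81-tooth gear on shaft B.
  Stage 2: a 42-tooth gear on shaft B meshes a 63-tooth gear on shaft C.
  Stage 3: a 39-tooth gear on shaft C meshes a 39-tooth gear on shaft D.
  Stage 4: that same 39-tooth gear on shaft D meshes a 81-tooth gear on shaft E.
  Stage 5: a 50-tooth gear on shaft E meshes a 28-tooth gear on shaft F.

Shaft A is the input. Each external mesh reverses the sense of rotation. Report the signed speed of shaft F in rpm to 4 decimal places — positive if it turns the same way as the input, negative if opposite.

-11.1454 rpm (opposite to input, |ω| = 11.1454 rpm)

Stage 1 [21T→81T]: ω = 75.0000×21/81 = 19.4444 rpm, dir flips to −; running = −19.4444
Stage 2 [42T→63T]: ω = 19.4444×42/63 = 12.9630 rpm, dir flips to +; running = +12.9630
Stage 3 [39T→39T]: ω = 12.9630×39/39 = 12.9630 rpm, dir flips to −; running = −12.9630
Stage 4 [39T→81T]: ω = 12.9630×39/81 = 6.2414 rpm, dir flips to +; running = +6.2414
Stage 5 [50T→28T]: ω = 6.2414×50/28 = 11.1454 rpm, dir flips to −; running = −11.1454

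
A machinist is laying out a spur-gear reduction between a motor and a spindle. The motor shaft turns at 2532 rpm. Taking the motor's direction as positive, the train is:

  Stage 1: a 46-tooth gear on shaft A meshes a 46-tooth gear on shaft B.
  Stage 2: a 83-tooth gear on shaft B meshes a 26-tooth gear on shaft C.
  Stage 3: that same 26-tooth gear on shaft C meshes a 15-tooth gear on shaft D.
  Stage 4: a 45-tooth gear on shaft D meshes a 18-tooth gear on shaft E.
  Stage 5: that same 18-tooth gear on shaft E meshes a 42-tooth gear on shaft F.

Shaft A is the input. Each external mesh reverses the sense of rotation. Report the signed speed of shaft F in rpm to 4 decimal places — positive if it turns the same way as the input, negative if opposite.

Stage 1 [46T→46T]: ω = 2532.0000×46/46 = 2532.0000 rpm, dir flips to −; running = −2532.0000
Stage 2 [83T→26T]: ω = 2532.0000×83/26 = 8082.9231 rpm, dir flips to +; running = +8082.9231
Stage 3 [26T→15T]: ω = 8082.9231×26/15 = 14010.4000 rpm, dir flips to −; running = −14010.4000
Stage 4 [45T→18T]: ω = 14010.4000×45/18 = 35026.0000 rpm, dir flips to +; running = +35026.0000
Stage 5 [18T→42T]: ω = 35026.0000×18/42 = 15011.1429 rpm, dir flips to −; running = −15011.1429

-15011.1429 rpm (opposite to input, |ω| = 15011.1429 rpm)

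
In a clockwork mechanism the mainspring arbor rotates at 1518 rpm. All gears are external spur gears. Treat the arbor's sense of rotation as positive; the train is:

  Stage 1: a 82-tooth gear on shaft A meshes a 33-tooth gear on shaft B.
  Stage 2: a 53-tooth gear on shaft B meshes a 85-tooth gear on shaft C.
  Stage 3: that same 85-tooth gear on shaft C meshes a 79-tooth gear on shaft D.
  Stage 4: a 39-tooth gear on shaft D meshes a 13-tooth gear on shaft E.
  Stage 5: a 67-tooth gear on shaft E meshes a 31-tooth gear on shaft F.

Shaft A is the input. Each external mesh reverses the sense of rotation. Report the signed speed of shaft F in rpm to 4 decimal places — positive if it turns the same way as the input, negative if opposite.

-16407.9690 rpm (opposite to input, |ω| = 16407.9690 rpm)

Stage 1 [82T→33T]: ω = 1518.0000×82/33 = 3772.0000 rpm, dir flips to −; running = −3772.0000
Stage 2 [53T→85T]: ω = 3772.0000×53/85 = 2351.9529 rpm, dir flips to +; running = +2351.9529
Stage 3 [85T→79T]: ω = 2351.9529×85/79 = 2530.5823 rpm, dir flips to −; running = −2530.5823
Stage 4 [39T→13T]: ω = 2530.5823×39/13 = 7591.7468 rpm, dir flips to +; running = +7591.7468
Stage 5 [67T→31T]: ω = 7591.7468×67/31 = 16407.9690 rpm, dir flips to −; running = −16407.9690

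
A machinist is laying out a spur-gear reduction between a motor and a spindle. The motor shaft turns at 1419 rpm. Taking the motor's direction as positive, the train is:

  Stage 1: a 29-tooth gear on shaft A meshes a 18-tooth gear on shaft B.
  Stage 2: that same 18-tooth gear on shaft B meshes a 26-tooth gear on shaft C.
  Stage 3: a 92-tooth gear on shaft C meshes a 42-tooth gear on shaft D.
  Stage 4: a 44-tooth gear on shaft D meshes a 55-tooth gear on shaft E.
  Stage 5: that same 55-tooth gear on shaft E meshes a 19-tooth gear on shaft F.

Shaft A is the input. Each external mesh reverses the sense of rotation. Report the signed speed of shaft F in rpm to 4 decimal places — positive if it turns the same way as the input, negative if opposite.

-8028.6894 rpm (opposite to input, |ω| = 8028.6894 rpm)

Stage 1 [29T→18T]: ω = 1419.0000×29/18 = 2286.1667 rpm, dir flips to −; running = −2286.1667
Stage 2 [18T→26T]: ω = 2286.1667×18/26 = 1582.7308 rpm, dir flips to +; running = +1582.7308
Stage 3 [92T→42T]: ω = 1582.7308×92/42 = 3466.9341 rpm, dir flips to −; running = −3466.9341
Stage 4 [44T→55T]: ω = 3466.9341×44/55 = 2773.5473 rpm, dir flips to +; running = +2773.5473
Stage 5 [55T→19T]: ω = 2773.5473×55/19 = 8028.6894 rpm, dir flips to −; running = −8028.6894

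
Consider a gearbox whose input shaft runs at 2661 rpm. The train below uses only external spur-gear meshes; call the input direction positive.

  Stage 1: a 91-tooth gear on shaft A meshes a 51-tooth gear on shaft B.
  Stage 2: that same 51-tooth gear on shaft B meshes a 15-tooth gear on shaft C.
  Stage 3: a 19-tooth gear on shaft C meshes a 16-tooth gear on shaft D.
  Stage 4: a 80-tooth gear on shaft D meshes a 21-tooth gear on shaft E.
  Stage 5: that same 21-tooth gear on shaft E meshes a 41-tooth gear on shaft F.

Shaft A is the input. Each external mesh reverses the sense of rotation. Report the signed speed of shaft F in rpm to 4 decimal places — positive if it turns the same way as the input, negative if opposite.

Stage 1 [91T→51T]: ω = 2661.0000×91/51 = 4748.0588 rpm, dir flips to −; running = −4748.0588
Stage 2 [51T→15T]: ω = 4748.0588×51/15 = 16143.4000 rpm, dir flips to +; running = +16143.4000
Stage 3 [19T→16T]: ω = 16143.4000×19/16 = 19170.2875 rpm, dir flips to −; running = −19170.2875
Stage 4 [80T→21T]: ω = 19170.2875×80/21 = 73029.6667 rpm, dir flips to +; running = +73029.6667
Stage 5 [21T→41T]: ω = 73029.6667×21/41 = 37405.4390 rpm, dir flips to −; running = −37405.4390

-37405.4390 rpm (opposite to input, |ω| = 37405.4390 rpm)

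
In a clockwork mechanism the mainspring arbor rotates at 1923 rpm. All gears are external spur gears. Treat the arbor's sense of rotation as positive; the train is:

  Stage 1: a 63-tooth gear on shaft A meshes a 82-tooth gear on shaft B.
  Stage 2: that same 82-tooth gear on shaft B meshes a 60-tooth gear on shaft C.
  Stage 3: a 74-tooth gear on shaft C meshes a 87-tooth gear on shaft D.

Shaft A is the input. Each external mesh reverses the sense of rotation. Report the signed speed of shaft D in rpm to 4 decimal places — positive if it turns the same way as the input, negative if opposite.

-1717.4379 rpm (opposite to input, |ω| = 1717.4379 rpm)

Stage 1 [63T→82T]: ω = 1923.0000×63/82 = 1477.4268 rpm, dir flips to −; running = −1477.4268
Stage 2 [82T→60T]: ω = 1477.4268×82/60 = 2019.1500 rpm, dir flips to +; running = +2019.1500
Stage 3 [74T→87T]: ω = 2019.1500×74/87 = 1717.4379 rpm, dir flips to −; running = −1717.4379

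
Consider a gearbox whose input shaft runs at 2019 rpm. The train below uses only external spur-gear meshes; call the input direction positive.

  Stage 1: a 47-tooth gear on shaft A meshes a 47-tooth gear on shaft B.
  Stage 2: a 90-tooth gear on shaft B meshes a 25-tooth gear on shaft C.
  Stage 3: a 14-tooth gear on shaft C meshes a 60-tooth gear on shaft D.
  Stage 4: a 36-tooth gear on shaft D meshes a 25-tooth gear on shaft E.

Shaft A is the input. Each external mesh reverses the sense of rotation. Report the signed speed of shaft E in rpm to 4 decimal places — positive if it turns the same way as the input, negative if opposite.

Stage 1 [47T→47T]: ω = 2019.0000×47/47 = 2019.0000 rpm, dir flips to −; running = −2019.0000
Stage 2 [90T→25T]: ω = 2019.0000×90/25 = 7268.4000 rpm, dir flips to +; running = +7268.4000
Stage 3 [14T→60T]: ω = 7268.4000×14/60 = 1695.9600 rpm, dir flips to −; running = −1695.9600
Stage 4 [36T→25T]: ω = 1695.9600×36/25 = 2442.1824 rpm, dir flips to +; running = +2442.1824

+2442.1824 rpm (same as input, |ω| = 2442.1824 rpm)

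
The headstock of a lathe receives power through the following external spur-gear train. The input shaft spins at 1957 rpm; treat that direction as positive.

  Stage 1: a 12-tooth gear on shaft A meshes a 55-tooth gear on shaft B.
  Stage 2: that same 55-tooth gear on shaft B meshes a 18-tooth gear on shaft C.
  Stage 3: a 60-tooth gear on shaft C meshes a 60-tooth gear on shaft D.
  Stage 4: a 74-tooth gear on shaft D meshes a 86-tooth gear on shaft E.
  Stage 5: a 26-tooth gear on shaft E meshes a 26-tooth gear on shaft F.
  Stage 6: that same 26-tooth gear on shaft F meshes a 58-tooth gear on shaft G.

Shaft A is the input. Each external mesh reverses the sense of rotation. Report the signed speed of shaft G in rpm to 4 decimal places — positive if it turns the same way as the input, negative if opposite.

+503.2435 rpm (same as input, |ω| = 503.2435 rpm)

Stage 1 [12T→55T]: ω = 1957.0000×12/55 = 426.9818 rpm, dir flips to −; running = −426.9818
Stage 2 [55T→18T]: ω = 426.9818×55/18 = 1304.6667 rpm, dir flips to +; running = +1304.6667
Stage 3 [60T→60T]: ω = 1304.6667×60/60 = 1304.6667 rpm, dir flips to −; running = −1304.6667
Stage 4 [74T→86T]: ω = 1304.6667×74/86 = 1122.6202 rpm, dir flips to +; running = +1122.6202
Stage 5 [26T→26T]: ω = 1122.6202×26/26 = 1122.6202 rpm, dir flips to −; running = −1122.6202
Stage 6 [26T→58T]: ω = 1122.6202×26/58 = 503.2435 rpm, dir flips to +; running = +503.2435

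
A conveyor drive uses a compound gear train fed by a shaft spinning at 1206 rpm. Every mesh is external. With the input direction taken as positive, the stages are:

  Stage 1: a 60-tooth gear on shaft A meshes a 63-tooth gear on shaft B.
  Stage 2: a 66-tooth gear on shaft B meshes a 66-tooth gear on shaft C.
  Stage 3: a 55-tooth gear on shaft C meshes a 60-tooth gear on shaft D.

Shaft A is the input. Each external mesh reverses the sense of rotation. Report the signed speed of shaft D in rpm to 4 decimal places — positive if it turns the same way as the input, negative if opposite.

Stage 1 [60T→63T]: ω = 1206.0000×60/63 = 1148.5714 rpm, dir flips to −; running = −1148.5714
Stage 2 [66T→66T]: ω = 1148.5714×66/66 = 1148.5714 rpm, dir flips to +; running = +1148.5714
Stage 3 [55T→60T]: ω = 1148.5714×55/60 = 1052.8571 rpm, dir flips to −; running = −1052.8571

-1052.8571 rpm (opposite to input, |ω| = 1052.8571 rpm)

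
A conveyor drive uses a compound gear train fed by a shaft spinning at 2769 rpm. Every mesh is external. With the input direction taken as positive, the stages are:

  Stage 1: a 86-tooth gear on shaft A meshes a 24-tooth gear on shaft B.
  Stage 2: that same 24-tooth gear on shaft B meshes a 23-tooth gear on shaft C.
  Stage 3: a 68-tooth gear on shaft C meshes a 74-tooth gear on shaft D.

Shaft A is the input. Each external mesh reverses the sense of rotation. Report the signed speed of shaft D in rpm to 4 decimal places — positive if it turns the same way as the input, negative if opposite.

-9514.1669 rpm (opposite to input, |ω| = 9514.1669 rpm)

Stage 1 [86T→24T]: ω = 2769.0000×86/24 = 9922.2500 rpm, dir flips to −; running = −9922.2500
Stage 2 [24T→23T]: ω = 9922.2500×24/23 = 10353.6522 rpm, dir flips to +; running = +10353.6522
Stage 3 [68T→74T]: ω = 10353.6522×68/74 = 9514.1669 rpm, dir flips to −; running = −9514.1669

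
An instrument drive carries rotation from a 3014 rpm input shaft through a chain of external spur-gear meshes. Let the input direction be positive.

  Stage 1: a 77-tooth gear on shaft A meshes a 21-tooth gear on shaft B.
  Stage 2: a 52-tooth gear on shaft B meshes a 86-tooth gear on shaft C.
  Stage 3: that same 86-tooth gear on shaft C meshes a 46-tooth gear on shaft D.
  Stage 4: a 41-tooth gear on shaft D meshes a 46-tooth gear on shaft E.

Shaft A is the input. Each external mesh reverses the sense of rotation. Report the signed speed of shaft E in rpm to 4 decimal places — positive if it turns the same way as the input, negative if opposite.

Stage 1 [77T→21T]: ω = 3014.0000×77/21 = 11051.3333 rpm, dir flips to −; running = −11051.3333
Stage 2 [52T→86T]: ω = 11051.3333×52/86 = 6682.2016 rpm, dir flips to +; running = +6682.2016
Stage 3 [86T→46T]: ω = 6682.2016×86/46 = 12492.8116 rpm, dir flips to −; running = −12492.8116
Stage 4 [41T→46T]: ω = 12492.8116×41/46 = 11134.8973 rpm, dir flips to +; running = +11134.8973

+11134.8973 rpm (same as input, |ω| = 11134.8973 rpm)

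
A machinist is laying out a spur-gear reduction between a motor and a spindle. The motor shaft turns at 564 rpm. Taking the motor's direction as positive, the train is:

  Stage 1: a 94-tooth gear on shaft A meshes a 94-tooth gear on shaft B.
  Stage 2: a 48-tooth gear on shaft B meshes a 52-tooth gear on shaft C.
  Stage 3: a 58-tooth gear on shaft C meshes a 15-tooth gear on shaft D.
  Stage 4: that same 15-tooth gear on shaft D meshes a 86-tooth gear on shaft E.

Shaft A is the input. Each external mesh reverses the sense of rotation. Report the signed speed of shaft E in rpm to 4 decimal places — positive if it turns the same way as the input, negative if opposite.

+351.1127 rpm (same as input, |ω| = 351.1127 rpm)

Stage 1 [94T→94T]: ω = 564.0000×94/94 = 564.0000 rpm, dir flips to −; running = −564.0000
Stage 2 [48T→52T]: ω = 564.0000×48/52 = 520.6154 rpm, dir flips to +; running = +520.6154
Stage 3 [58T→15T]: ω = 520.6154×58/15 = 2013.0462 rpm, dir flips to −; running = −2013.0462
Stage 4 [15T→86T]: ω = 2013.0462×15/86 = 351.1127 rpm, dir flips to +; running = +351.1127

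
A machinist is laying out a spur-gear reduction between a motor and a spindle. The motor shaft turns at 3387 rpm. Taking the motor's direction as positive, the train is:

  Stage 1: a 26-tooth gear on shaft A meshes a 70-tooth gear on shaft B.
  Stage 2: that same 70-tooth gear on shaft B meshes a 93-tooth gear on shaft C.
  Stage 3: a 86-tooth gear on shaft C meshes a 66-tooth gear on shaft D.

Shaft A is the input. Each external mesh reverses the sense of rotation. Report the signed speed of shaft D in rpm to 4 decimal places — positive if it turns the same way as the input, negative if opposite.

-1233.8436 rpm (opposite to input, |ω| = 1233.8436 rpm)

Stage 1 [26T→70T]: ω = 3387.0000×26/70 = 1258.0286 rpm, dir flips to −; running = −1258.0286
Stage 2 [70T→93T]: ω = 1258.0286×70/93 = 946.9032 rpm, dir flips to +; running = +946.9032
Stage 3 [86T→66T]: ω = 946.9032×86/66 = 1233.8436 rpm, dir flips to −; running = −1233.8436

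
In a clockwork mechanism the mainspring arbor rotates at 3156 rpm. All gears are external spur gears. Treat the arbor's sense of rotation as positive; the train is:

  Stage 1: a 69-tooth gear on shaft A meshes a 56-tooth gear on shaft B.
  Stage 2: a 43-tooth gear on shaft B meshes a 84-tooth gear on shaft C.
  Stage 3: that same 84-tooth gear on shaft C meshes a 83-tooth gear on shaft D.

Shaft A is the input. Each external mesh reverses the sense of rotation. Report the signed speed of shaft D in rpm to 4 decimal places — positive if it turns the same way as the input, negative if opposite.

-2014.5981 rpm (opposite to input, |ω| = 2014.5981 rpm)

Stage 1 [69T→56T]: ω = 3156.0000×69/56 = 3888.6429 rpm, dir flips to −; running = −3888.6429
Stage 2 [43T→84T]: ω = 3888.6429×43/84 = 1990.6148 rpm, dir flips to +; running = +1990.6148
Stage 3 [84T→83T]: ω = 1990.6148×84/83 = 2014.5981 rpm, dir flips to −; running = −2014.5981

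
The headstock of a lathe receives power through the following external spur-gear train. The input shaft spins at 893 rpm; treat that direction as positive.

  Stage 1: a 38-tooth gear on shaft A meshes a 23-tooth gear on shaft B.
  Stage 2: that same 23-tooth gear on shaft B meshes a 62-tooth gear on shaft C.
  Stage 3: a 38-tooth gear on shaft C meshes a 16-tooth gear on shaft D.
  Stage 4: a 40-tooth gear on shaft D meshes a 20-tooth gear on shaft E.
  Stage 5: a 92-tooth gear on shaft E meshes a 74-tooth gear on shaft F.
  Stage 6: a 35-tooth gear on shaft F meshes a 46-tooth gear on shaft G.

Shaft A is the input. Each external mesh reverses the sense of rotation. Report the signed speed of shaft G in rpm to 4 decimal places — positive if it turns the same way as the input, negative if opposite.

Stage 1 [38T→23T]: ω = 893.0000×38/23 = 1475.3913 rpm, dir flips to −; running = −1475.3913
Stage 2 [23T→62T]: ω = 1475.3913×23/62 = 547.3226 rpm, dir flips to +; running = +547.3226
Stage 3 [38T→16T]: ω = 547.3226×38/16 = 1299.8911 rpm, dir flips to −; running = −1299.8911
Stage 4 [40T→20T]: ω = 1299.8911×40/20 = 2599.7823 rpm, dir flips to +; running = +2599.7823
Stage 5 [92T→74T]: ω = 2599.7823×92/74 = 3232.1617 rpm, dir flips to −; running = −3232.1617
Stage 6 [35T→46T]: ω = 3232.1617×35/46 = 2459.2535 rpm, dir flips to +; running = +2459.2535

+2459.2535 rpm (same as input, |ω| = 2459.2535 rpm)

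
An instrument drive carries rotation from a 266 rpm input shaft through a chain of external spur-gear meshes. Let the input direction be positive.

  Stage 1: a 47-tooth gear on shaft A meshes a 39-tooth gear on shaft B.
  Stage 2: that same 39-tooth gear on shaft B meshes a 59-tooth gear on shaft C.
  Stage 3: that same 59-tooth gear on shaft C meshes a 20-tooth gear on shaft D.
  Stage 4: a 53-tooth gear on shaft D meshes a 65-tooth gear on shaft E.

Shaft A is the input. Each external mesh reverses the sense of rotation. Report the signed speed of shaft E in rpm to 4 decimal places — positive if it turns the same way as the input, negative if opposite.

+509.6969 rpm (same as input, |ω| = 509.6969 rpm)

Stage 1 [47T→39T]: ω = 266.0000×47/39 = 320.5641 rpm, dir flips to −; running = −320.5641
Stage 2 [39T→59T]: ω = 320.5641×39/59 = 211.8983 rpm, dir flips to +; running = +211.8983
Stage 3 [59T→20T]: ω = 211.8983×59/20 = 625.1000 rpm, dir flips to −; running = −625.1000
Stage 4 [53T→65T]: ω = 625.1000×53/65 = 509.6969 rpm, dir flips to +; running = +509.6969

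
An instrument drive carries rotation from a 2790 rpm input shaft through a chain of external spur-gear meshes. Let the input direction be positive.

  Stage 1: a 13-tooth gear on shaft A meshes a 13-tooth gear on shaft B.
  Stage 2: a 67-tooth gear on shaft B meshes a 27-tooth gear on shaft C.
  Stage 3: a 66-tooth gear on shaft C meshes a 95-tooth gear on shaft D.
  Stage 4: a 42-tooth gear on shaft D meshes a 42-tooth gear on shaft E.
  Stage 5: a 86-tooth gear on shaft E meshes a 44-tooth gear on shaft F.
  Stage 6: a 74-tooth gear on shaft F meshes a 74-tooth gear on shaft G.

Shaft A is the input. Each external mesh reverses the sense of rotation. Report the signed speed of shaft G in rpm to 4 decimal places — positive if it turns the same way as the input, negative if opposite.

Stage 1 [13T→13T]: ω = 2790.0000×13/13 = 2790.0000 rpm, dir flips to −; running = −2790.0000
Stage 2 [67T→27T]: ω = 2790.0000×67/27 = 6923.3333 rpm, dir flips to +; running = +6923.3333
Stage 3 [66T→95T]: ω = 6923.3333×66/95 = 4809.8947 rpm, dir flips to −; running = −4809.8947
Stage 4 [42T→42T]: ω = 4809.8947×42/42 = 4809.8947 rpm, dir flips to +; running = +4809.8947
Stage 5 [86T→44T]: ω = 4809.8947×86/44 = 9401.1579 rpm, dir flips to −; running = −9401.1579
Stage 6 [74T→74T]: ω = 9401.1579×74/74 = 9401.1579 rpm, dir flips to +; running = +9401.1579

+9401.1579 rpm (same as input, |ω| = 9401.1579 rpm)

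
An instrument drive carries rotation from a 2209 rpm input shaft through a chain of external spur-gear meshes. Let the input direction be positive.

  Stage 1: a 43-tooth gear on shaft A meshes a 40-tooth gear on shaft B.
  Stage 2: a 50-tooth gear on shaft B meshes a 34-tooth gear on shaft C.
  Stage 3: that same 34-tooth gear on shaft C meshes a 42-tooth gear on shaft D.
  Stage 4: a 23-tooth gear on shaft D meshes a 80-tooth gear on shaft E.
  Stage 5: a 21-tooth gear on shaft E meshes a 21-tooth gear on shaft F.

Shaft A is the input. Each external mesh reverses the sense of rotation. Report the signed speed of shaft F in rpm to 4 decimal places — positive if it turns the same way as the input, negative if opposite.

Stage 1 [43T→40T]: ω = 2209.0000×43/40 = 2374.6750 rpm, dir flips to −; running = −2374.6750
Stage 2 [50T→34T]: ω = 2374.6750×50/34 = 3492.1691 rpm, dir flips to +; running = +3492.1691
Stage 3 [34T→42T]: ω = 3492.1691×34/42 = 2826.9940 rpm, dir flips to −; running = −2826.9940
Stage 4 [23T→80T]: ω = 2826.9940×23/80 = 812.7608 rpm, dir flips to +; running = +812.7608
Stage 5 [21T→21T]: ω = 812.7608×21/21 = 812.7608 rpm, dir flips to −; running = −812.7608

-812.7608 rpm (opposite to input, |ω| = 812.7608 rpm)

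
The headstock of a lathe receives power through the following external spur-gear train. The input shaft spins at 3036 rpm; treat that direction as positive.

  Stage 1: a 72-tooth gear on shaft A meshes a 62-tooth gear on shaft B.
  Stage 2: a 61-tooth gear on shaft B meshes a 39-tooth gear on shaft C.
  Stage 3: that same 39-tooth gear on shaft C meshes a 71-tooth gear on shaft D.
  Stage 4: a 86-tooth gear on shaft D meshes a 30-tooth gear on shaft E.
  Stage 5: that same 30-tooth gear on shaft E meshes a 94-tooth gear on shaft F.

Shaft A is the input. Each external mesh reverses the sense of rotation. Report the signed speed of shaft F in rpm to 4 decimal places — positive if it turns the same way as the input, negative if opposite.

-2771.3071 rpm (opposite to input, |ω| = 2771.3071 rpm)

Stage 1 [72T→62T]: ω = 3036.0000×72/62 = 3525.6774 rpm, dir flips to −; running = −3525.6774
Stage 2 [61T→39T]: ω = 3525.6774×61/39 = 5514.5211 rpm, dir flips to +; running = +5514.5211
Stage 3 [39T→71T]: ω = 5514.5211×39/71 = 3029.1031 rpm, dir flips to −; running = −3029.1031
Stage 4 [86T→30T]: ω = 3029.1031×86/30 = 8683.4290 rpm, dir flips to +; running = +8683.4290
Stage 5 [30T→94T]: ω = 8683.4290×30/94 = 2771.3071 rpm, dir flips to −; running = −2771.3071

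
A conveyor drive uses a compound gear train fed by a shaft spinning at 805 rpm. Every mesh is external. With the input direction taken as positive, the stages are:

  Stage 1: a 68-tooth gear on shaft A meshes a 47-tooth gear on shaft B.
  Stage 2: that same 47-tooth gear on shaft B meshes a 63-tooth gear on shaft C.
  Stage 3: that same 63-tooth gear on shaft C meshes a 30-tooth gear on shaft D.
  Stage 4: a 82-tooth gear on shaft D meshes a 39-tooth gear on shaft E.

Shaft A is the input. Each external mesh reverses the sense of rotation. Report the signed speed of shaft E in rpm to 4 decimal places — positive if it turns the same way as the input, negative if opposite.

+3836.4786 rpm (same as input, |ω| = 3836.4786 rpm)

Stage 1 [68T→47T]: ω = 805.0000×68/47 = 1164.6809 rpm, dir flips to −; running = −1164.6809
Stage 2 [47T→63T]: ω = 1164.6809×47/63 = 868.8889 rpm, dir flips to +; running = +868.8889
Stage 3 [63T→30T]: ω = 868.8889×63/30 = 1824.6667 rpm, dir flips to −; running = −1824.6667
Stage 4 [82T→39T]: ω = 1824.6667×82/39 = 3836.4786 rpm, dir flips to +; running = +3836.4786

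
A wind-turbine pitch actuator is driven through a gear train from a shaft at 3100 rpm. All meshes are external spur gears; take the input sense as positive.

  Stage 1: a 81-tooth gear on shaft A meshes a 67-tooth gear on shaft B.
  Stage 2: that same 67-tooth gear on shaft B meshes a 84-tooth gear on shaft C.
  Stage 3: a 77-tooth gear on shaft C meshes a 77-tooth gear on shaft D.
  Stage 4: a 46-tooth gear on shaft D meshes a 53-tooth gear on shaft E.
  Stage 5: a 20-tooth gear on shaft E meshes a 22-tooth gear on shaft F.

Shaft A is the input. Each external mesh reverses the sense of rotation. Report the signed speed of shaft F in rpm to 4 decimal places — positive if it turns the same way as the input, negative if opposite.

-2358.6131 rpm (opposite to input, |ω| = 2358.6131 rpm)

Stage 1 [81T→67T]: ω = 3100.0000×81/67 = 3747.7612 rpm, dir flips to −; running = −3747.7612
Stage 2 [67T→84T]: ω = 3747.7612×67/84 = 2989.2857 rpm, dir flips to +; running = +2989.2857
Stage 3 [77T→77T]: ω = 2989.2857×77/77 = 2989.2857 rpm, dir flips to −; running = −2989.2857
Stage 4 [46T→53T]: ω = 2989.2857×46/53 = 2594.4744 rpm, dir flips to +; running = +2594.4744
Stage 5 [20T→22T]: ω = 2594.4744×20/22 = 2358.6131 rpm, dir flips to −; running = −2358.6131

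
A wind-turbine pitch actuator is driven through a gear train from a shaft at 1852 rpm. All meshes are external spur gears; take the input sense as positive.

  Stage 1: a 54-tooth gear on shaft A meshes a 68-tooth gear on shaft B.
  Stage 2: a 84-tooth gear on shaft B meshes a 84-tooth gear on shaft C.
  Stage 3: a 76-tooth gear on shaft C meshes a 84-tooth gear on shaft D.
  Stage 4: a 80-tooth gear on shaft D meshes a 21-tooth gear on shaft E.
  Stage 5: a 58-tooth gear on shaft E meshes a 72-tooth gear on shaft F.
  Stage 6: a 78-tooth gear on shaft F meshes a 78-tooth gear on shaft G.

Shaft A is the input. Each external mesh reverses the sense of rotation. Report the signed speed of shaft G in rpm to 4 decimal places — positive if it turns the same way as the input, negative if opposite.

+4083.4414 rpm (same as input, |ω| = 4083.4414 rpm)

Stage 1 [54T→68T]: ω = 1852.0000×54/68 = 1470.7059 rpm, dir flips to −; running = −1470.7059
Stage 2 [84T→84T]: ω = 1470.7059×84/84 = 1470.7059 rpm, dir flips to +; running = +1470.7059
Stage 3 [76T→84T]: ω = 1470.7059×76/84 = 1330.6387 rpm, dir flips to −; running = −1330.6387
Stage 4 [80T→21T]: ω = 1330.6387×80/21 = 5069.0996 rpm, dir flips to +; running = +5069.0996
Stage 5 [58T→72T]: ω = 5069.0996×58/72 = 4083.4414 rpm, dir flips to −; running = −4083.4414
Stage 6 [78T→78T]: ω = 4083.4414×78/78 = 4083.4414 rpm, dir flips to +; running = +4083.4414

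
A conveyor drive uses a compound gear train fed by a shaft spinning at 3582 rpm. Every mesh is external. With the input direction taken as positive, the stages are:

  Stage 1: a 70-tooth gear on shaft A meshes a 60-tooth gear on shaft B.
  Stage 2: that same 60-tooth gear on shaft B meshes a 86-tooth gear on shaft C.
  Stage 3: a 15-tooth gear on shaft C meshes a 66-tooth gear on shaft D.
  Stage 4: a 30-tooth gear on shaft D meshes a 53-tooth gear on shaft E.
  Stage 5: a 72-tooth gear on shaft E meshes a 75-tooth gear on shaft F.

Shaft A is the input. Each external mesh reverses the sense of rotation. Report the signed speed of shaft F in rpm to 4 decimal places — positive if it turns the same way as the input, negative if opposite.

Stage 1 [70T→60T]: ω = 3582.0000×70/60 = 4179.0000 rpm, dir flips to −; running = −4179.0000
Stage 2 [60T→86T]: ω = 4179.0000×60/86 = 2915.5814 rpm, dir flips to +; running = +2915.5814
Stage 3 [15T→66T]: ω = 2915.5814×15/66 = 662.6321 rpm, dir flips to −; running = −662.6321
Stage 4 [30T→53T]: ω = 662.6321×30/53 = 375.0748 rpm, dir flips to +; running = +375.0748
Stage 5 [72T→75T]: ω = 375.0748×72/75 = 360.0718 rpm, dir flips to −; running = −360.0718

-360.0718 rpm (opposite to input, |ω| = 360.0718 rpm)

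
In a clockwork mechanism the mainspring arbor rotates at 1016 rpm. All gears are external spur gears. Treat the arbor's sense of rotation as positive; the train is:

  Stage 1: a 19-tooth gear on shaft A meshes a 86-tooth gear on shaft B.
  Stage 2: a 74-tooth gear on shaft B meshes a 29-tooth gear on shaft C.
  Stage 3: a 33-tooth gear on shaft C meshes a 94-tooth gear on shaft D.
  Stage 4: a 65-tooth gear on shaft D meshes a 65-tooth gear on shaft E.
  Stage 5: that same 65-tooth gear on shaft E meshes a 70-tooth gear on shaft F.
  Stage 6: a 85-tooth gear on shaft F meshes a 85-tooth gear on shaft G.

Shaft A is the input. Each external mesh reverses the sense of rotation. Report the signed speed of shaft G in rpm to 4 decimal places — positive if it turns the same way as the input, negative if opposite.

+186.7171 rpm (same as input, |ω| = 186.7171 rpm)

Stage 1 [19T→86T]: ω = 1016.0000×19/86 = 224.4651 rpm, dir flips to −; running = −224.4651
Stage 2 [74T→29T]: ω = 224.4651×74/29 = 572.7731 rpm, dir flips to +; running = +572.7731
Stage 3 [33T→94T]: ω = 572.7731×33/94 = 201.0799 rpm, dir flips to −; running = −201.0799
Stage 4 [65T→65T]: ω = 201.0799×65/65 = 201.0799 rpm, dir flips to +; running = +201.0799
Stage 5 [65T→70T]: ω = 201.0799×65/70 = 186.7171 rpm, dir flips to −; running = −186.7171
Stage 6 [85T→85T]: ω = 186.7171×85/85 = 186.7171 rpm, dir flips to +; running = +186.7171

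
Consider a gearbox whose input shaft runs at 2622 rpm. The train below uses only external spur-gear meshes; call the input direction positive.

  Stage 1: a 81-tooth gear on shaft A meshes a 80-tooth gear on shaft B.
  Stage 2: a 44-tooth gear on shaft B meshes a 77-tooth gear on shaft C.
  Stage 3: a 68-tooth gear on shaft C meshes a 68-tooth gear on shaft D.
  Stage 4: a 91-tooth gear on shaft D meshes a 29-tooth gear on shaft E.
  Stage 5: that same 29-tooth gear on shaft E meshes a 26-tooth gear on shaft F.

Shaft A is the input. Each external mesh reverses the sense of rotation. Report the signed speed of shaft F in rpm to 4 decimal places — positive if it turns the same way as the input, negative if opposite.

-5309.5500 rpm (opposite to input, |ω| = 5309.5500 rpm)

Stage 1 [81T→80T]: ω = 2622.0000×81/80 = 2654.7750 rpm, dir flips to −; running = −2654.7750
Stage 2 [44T→77T]: ω = 2654.7750×44/77 = 1517.0143 rpm, dir flips to +; running = +1517.0143
Stage 3 [68T→68T]: ω = 1517.0143×68/68 = 1517.0143 rpm, dir flips to −; running = −1517.0143
Stage 4 [91T→29T]: ω = 1517.0143×91/29 = 4760.2862 rpm, dir flips to +; running = +4760.2862
Stage 5 [29T→26T]: ω = 4760.2862×29/26 = 5309.5500 rpm, dir flips to −; running = −5309.5500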